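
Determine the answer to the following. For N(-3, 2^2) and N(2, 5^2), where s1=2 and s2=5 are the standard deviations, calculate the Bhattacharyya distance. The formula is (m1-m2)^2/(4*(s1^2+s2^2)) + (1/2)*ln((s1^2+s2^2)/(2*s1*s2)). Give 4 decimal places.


Bhattacharyya distance between two Gaussians:
DB = (m1-m2)^2/(4*(s1^2+s2^2)) + (1/2)*ln((s1^2+s2^2)/(2*s1*s2)).
(m1-m2)^2 = (-5)^2 = 25.
s1^2+s2^2 = 4 + 25 = 29.
term1 = 25/116 = 0.215517.
term2 = 0.5*ln(29/20.0) = 0.185782.
DB = 0.215517 + 0.185782 = 0.4013

0.4013


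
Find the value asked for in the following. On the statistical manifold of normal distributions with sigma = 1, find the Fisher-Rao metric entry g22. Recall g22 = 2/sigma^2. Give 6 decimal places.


For the 2-parameter normal family, the Fisher metric has:
  g11 = 1/sigma^2, g22 = 2/sigma^2.
sigma = 1, sigma^2 = 1.
g22 = 2.000000

2.000000


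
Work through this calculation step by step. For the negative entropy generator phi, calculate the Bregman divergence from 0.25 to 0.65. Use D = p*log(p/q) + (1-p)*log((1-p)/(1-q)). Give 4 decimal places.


Bregman divergence with negative entropy generator:
D = p*log(p/q) + (1-p)*log((1-p)/(1-q)).
p = 0.25, q = 0.65.
p*log(p/q) = 0.25*log(0.25/0.65) = -0.238878.
(1-p)*log((1-p)/(1-q)) = 0.75*log(0.75/0.35) = 0.571605.
D = -0.238878 + 0.571605 = 0.3327

0.3327


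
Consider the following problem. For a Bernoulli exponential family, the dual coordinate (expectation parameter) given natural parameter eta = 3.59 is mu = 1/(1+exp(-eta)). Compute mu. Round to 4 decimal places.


Dual coordinate (expectation parameter) for Bernoulli:
mu = 1/(1+exp(-eta)).
eta = 3.59.
exp(-eta) = exp(-3.59) = 0.027598.
mu = 1/(1+0.027598) = 0.9731

0.9731


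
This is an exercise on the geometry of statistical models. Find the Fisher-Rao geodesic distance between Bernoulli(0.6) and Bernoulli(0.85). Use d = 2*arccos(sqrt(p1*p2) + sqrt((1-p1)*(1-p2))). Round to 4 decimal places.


Geodesic distance on Bernoulli manifold:
d(p1,p2) = 2*arccos(sqrt(p1*p2) + sqrt((1-p1)*(1-p2))).
sqrt(p1*p2) = sqrt(0.6*0.85) = 0.714143.
sqrt((1-p1)*(1-p2)) = sqrt(0.4*0.15) = 0.244949.
arg = 0.714143 + 0.244949 = 0.959092.
d = 2*arccos(0.959092) = 0.5740

0.5740


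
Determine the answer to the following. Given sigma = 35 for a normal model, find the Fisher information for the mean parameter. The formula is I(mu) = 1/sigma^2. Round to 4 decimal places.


The Fisher information for the mean of a normal distribution is I(mu) = 1/sigma^2.
sigma = 35, so sigma^2 = 1225.
I(mu) = 1/1225 = 0.0008

0.0008


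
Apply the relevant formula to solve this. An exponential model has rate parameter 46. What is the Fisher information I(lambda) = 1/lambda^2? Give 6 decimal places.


Fisher information for exponential: I(lambda) = 1/lambda^2.
lambda = 46, lambda^2 = 2116.
I = 1/2116 = 0.000473

0.000473


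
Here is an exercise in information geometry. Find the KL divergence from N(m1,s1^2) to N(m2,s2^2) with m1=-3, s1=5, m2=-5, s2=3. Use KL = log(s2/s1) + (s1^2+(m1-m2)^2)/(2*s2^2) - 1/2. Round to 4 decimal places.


KL divergence between normal distributions:
KL = log(s2/s1) + (s1^2 + (m1-m2)^2)/(2*s2^2) - 1/2.
log(3/5) = -0.510826.
(5^2 + (-3--5)^2)/(2*3^2) = (25 + 4)/18 = 1.611111.
KL = -0.510826 + 1.611111 - 0.5 = 0.6003

0.6003


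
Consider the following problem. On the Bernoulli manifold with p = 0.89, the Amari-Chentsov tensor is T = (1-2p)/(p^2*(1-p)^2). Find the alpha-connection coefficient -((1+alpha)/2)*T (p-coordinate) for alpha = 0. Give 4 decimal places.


Skewness (Amari-Chentsov) tensor: T = (1-2p)/(p^2*(1-p)^2).
p = 0.89, 1-2p = -0.78, p^2 = 0.7921, (1-p)^2 = 0.0121.
T = -0.78/(0.7921 * 0.0121) = -81.382161.
In the p-coordinate, Gamma^(alpha) = Gamma^(0) - (alpha/2)*T with Gamma^(0) = (1/2)*g'(p) = -T/2,
so Gamma^(alpha) = -((1+alpha)/2)*T.
alpha = 0, -(1+alpha)/2 = -0.5.
Gamma = -0.5 * -81.382161 = 40.6911

40.6911


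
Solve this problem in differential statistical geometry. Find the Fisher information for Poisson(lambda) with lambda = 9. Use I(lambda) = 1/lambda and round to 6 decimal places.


Fisher information for Poisson: I(lambda) = 1/lambda.
lambda = 9.
I(lambda) = 1/9 = 0.111111

0.111111


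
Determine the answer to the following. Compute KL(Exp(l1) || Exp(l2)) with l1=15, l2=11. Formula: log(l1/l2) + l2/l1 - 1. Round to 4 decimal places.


KL divergence for exponential family:
KL = log(l1/l2) + l2/l1 - 1.
log(15/11) = 0.310155.
11/15 = 0.733333.
KL = 0.310155 + 0.733333 - 1 = 0.0435

0.0435


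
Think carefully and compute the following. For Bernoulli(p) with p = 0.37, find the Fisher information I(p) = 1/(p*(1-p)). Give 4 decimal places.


For Bernoulli(p), Fisher information is I(p) = 1/(p*(1-p)).
p = 0.37, 1-p = 0.63.
p*(1-p) = 0.2331.
I(p) = 1/0.2331 = 4.2900

4.2900


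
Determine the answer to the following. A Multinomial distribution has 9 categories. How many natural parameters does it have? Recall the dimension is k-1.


Exponential family dimension calculation:
For Multinomial with k=9 categories, dim = k-1 = 8.

8


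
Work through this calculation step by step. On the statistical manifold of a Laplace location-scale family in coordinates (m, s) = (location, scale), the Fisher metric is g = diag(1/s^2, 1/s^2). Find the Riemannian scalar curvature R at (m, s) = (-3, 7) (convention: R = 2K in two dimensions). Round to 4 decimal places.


The metric has the form g = (A dm^2 + B ds^2)/s^2 with A = 1, B = 1.
Substitute u = sqrt(A/B)*m: g = B*(du^2 + ds^2)/s^2, i.e. B times the
Poincare upper half-plane metric, which has constant Gaussian curvature -1.
Scaling a 2D metric by a constant c divides the Gaussian curvature by c,
so K = -1/B = -1/(1) = -1.0000 everywhere (the point (m, s) = (-3, 7) is irrelevant:
the curvature is constant).
Scalar curvature in dimension 2: R = 2K = -2/(1) = -2.0000.

-2.0000


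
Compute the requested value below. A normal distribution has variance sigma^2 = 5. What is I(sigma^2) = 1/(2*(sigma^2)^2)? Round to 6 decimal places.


Fisher information for variance: I(sigma^2) = 1/(2*sigma^4).
sigma^2 = 5, so sigma^4 = 25.
I = 1/(2*25) = 1/50 = 0.020000

0.020000


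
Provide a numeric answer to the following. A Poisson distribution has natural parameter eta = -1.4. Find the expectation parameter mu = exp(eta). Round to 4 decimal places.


Expectation parameter for Poisson exponential family:
mu = exp(eta).
eta = -1.4.
mu = exp(-1.4) = 0.2466

0.2466


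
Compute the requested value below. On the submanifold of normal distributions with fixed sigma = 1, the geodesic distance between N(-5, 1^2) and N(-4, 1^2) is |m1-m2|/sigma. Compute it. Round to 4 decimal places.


On the fixed-variance normal subfamily, geodesic distance = |m1-m2|/sigma.
|-5 - -4| = 1.
sigma = 1.
d = 1/1 = 1.0000

1.0000


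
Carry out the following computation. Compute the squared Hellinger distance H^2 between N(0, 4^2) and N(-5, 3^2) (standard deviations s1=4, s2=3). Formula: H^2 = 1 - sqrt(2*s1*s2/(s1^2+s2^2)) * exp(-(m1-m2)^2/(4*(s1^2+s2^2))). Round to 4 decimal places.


Squared Hellinger distance for Gaussians:
H^2 = 1 - sqrt(2*s1*s2/(s1^2+s2^2)) * exp(-(m1-m2)^2/(4*(s1^2+s2^2))).
s1^2 = 16, s2^2 = 9, s1^2+s2^2 = 25.
sqrt(2*4*3/(25)) = 0.979796.
(m1-m2)^2 = (5)^2 = 25.
exp(-25/(4*25)) = exp(-0.25) = 0.778801.
H^2 = 1 - 0.979796*0.778801 = 0.2369

0.2369


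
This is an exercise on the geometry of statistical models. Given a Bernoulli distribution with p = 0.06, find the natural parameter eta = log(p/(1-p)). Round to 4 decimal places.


Natural parameter for Bernoulli: eta = log(p/(1-p)).
p = 0.06, 1-p = 0.94.
p/(1-p) = 0.06383.
eta = log(0.06383) = -2.7515

-2.7515


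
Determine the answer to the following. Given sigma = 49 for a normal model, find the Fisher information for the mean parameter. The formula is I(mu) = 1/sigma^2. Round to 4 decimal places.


The Fisher information for the mean of a normal distribution is I(mu) = 1/sigma^2.
sigma = 49, so sigma^2 = 2401.
I(mu) = 1/2401 = 0.0004

0.0004


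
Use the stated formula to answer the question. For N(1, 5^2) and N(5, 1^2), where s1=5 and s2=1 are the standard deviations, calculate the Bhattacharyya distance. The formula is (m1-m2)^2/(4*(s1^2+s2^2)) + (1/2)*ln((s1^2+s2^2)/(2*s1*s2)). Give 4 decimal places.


Bhattacharyya distance between two Gaussians:
DB = (m1-m2)^2/(4*(s1^2+s2^2)) + (1/2)*ln((s1^2+s2^2)/(2*s1*s2)).
(m1-m2)^2 = (-4)^2 = 16.
s1^2+s2^2 = 25 + 1 = 26.
term1 = 16/104 = 0.153846.
term2 = 0.5*ln(26/10.0) = 0.477756.
DB = 0.153846 + 0.477756 = 0.6316

0.6316


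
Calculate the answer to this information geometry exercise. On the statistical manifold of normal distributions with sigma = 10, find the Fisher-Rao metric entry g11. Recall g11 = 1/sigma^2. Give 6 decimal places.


For the 2-parameter normal family, the Fisher metric has:
  g11 = 1/sigma^2, g22 = 2/sigma^2.
sigma = 10, sigma^2 = 100.
g11 = 0.010000

0.010000


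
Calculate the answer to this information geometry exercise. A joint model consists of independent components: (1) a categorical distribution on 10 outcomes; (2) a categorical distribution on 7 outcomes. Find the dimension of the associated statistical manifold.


The dimension of a statistical manifold equals the number of free
(independent) real parameters of the model. For a product of independent
blocks the parameter counts add.
- categorical on 10 outcomes (probabilities sum to 1): 10-1 = 9.
- categorical on 7 outcomes (probabilities sum to 1): 7-1 = 6.
Total = 9 + 6 = 15.
Dimension = 15

15


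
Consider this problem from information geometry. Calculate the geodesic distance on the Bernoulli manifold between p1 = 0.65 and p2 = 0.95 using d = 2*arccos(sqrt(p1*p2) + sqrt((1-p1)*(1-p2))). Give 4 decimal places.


Geodesic distance on Bernoulli manifold:
d(p1,p2) = 2*arccos(sqrt(p1*p2) + sqrt((1-p1)*(1-p2))).
sqrt(p1*p2) = sqrt(0.65*0.95) = 0.785812.
sqrt((1-p1)*(1-p2)) = sqrt(0.35*0.05) = 0.132288.
arg = 0.785812 + 0.132288 = 0.918099.
d = 2*arccos(0.918099) = 0.8151

0.8151


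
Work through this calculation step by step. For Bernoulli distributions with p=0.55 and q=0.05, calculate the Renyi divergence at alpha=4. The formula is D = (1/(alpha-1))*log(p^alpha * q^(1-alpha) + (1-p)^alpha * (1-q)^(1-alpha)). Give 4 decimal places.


Renyi divergence of order alpha between Bernoulli distributions:
D = (1/(alpha-1))*log(p^alpha * q^(1-alpha) + (1-p)^alpha * (1-q)^(1-alpha)).
alpha = 4, p = 0.55, q = 0.05.
p^alpha * q^(1-alpha) = 0.55^4 * 0.05^-3 = 732.05.
(1-p)^alpha * (1-q)^(1-alpha) = 0.45^4 * 0.95^-3 = 0.047828.
sum = 732.05 + 0.047828 = 732.097828.
D = (1/3)*log(732.097828) = 2.1986

2.1986


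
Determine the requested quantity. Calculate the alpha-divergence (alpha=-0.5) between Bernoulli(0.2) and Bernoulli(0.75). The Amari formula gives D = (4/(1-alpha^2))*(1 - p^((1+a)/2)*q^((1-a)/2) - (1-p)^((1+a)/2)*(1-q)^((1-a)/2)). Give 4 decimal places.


Amari alpha-divergence:
D = (4/(1-alpha^2))*(1 - p^((1+a)/2)*q^((1-a)/2) - (1-p)^((1+a)/2)*(1-q)^((1-a)/2)).
alpha = -0.5, p = 0.2, q = 0.75.
e1 = (1+alpha)/2 = 0.25, e2 = (1-alpha)/2 = 0.75.
t1 = p^e1 * q^e2 = 0.2^0.25 * 0.75^0.75 = 0.538956.
t2 = (1-p)^e1 * (1-q)^e2 = 0.8^0.25 * 0.25^0.75 = 0.33437.
4/(1-alpha^2) = 5.333333.
D = 5.333333*(1 - 0.538956 - 0.33437) = 0.6756

0.6756


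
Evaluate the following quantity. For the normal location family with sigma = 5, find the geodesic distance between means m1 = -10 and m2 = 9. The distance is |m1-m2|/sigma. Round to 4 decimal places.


On the fixed-variance normal subfamily, geodesic distance = |m1-m2|/sigma.
|-10 - 9| = 19.
sigma = 5.
d = 19/5 = 3.8000

3.8000


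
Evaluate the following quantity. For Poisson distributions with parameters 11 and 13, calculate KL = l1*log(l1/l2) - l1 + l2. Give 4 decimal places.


KL divergence for Poisson:
KL = l1*log(l1/l2) - l1 + l2.
l1 = 11, l2 = 13.
log(11/13) = -0.167054.
l1*log(l1/l2) = 11 * -0.167054 = -1.837595.
KL = -1.837595 - 11 + 13 = 0.1624

0.1624


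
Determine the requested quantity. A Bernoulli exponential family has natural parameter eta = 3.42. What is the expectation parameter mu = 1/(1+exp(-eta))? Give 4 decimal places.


Dual coordinate (expectation parameter) for Bernoulli:
mu = 1/(1+exp(-eta)).
eta = 3.42.
exp(-eta) = exp(-3.42) = 0.032712.
mu = 1/(1+0.032712) = 0.9683

0.9683


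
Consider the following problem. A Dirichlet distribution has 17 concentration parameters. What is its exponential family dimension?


Exponential family dimension calculation:
Dirichlet with 17 components has 17 natural parameters.

17


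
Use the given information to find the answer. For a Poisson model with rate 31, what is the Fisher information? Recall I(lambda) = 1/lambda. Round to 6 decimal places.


Fisher information for Poisson: I(lambda) = 1/lambda.
lambda = 31.
I(lambda) = 1/31 = 0.032258

0.032258


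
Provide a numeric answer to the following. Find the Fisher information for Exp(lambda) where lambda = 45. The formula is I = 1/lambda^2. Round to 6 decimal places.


Fisher information for exponential: I(lambda) = 1/lambda^2.
lambda = 45, lambda^2 = 2025.
I = 1/2025 = 0.000494

0.000494


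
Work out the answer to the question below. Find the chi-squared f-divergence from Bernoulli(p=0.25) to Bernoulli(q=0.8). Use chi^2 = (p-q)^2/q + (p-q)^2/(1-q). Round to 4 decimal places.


Chi-squared divergence between Bernoulli distributions:
chi^2 = (p-q)^2/q + (p-q)^2/(1-q).
p = 0.25, q = 0.8, p-q = -0.55.
(p-q)^2 = 0.3025.
term1 = 0.3025/0.8 = 0.378125.
term2 = 0.3025/0.2 = 1.5125.
chi^2 = 0.378125 + 1.5125 = 1.8906

1.8906


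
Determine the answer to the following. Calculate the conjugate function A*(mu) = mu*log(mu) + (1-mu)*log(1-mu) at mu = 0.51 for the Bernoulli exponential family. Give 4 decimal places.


Legendre transform for Bernoulli:
A*(mu) = mu*log(mu) + (1-mu)*log(1-mu).
mu = 0.51, 1-mu = 0.49.
mu*log(mu) = 0.51*log(0.51) = -0.343406.
(1-mu)*log(1-mu) = 0.49*log(0.49) = -0.349541.
A* = -0.343406 + -0.349541 = -0.6929

-0.6929


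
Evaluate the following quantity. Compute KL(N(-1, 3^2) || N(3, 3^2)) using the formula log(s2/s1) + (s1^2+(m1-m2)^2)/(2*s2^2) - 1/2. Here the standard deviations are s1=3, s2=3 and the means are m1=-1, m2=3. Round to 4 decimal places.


KL divergence between normal distributions:
KL = log(s2/s1) + (s1^2 + (m1-m2)^2)/(2*s2^2) - 1/2.
log(3/3) = 0.0.
(3^2 + (-1-3)^2)/(2*3^2) = (9 + 16)/18 = 1.388889.
KL = 0.0 + 1.388889 - 0.5 = 0.8889

0.8889


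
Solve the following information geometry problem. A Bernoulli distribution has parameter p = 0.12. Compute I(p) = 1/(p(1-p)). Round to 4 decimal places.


For Bernoulli(p), Fisher information is I(p) = 1/(p*(1-p)).
p = 0.12, 1-p = 0.88.
p*(1-p) = 0.1056.
I(p) = 1/0.1056 = 9.4697

9.4697


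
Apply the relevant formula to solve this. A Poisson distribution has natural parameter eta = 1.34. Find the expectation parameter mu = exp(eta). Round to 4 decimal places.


Expectation parameter for Poisson exponential family:
mu = exp(eta).
eta = 1.34.
mu = exp(1.34) = 3.8190

3.8190


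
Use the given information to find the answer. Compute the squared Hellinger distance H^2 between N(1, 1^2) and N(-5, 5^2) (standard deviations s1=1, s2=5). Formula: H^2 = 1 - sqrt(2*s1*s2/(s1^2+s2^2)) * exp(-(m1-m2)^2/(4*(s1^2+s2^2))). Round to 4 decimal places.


Squared Hellinger distance for Gaussians:
H^2 = 1 - sqrt(2*s1*s2/(s1^2+s2^2)) * exp(-(m1-m2)^2/(4*(s1^2+s2^2))).
s1^2 = 1, s2^2 = 25, s1^2+s2^2 = 26.
sqrt(2*1*5/(26)) = 0.620174.
(m1-m2)^2 = (6)^2 = 36.
exp(-36/(4*26)) = exp(-0.346154) = 0.707404.
H^2 = 1 - 0.620174*0.707404 = 0.5613

0.5613


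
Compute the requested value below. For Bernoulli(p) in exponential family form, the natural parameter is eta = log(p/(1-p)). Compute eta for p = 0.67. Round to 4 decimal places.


Natural parameter for Bernoulli: eta = log(p/(1-p)).
p = 0.67, 1-p = 0.33.
p/(1-p) = 2.030303.
eta = log(2.030303) = 0.7082

0.7082


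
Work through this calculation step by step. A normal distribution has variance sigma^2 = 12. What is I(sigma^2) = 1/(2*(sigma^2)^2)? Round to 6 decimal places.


Fisher information for variance: I(sigma^2) = 1/(2*sigma^4).
sigma^2 = 12, so sigma^4 = 144.
I = 1/(2*144) = 1/288 = 0.003472

0.003472


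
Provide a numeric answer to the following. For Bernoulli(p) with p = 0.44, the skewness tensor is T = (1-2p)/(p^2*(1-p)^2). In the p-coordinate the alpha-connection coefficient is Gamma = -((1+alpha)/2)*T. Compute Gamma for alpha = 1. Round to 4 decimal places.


Skewness (Amari-Chentsov) tensor: T = (1-2p)/(p^2*(1-p)^2).
p = 0.44, 1-2p = 0.12, p^2 = 0.1936, (1-p)^2 = 0.3136.
T = 0.12/(0.1936 * 0.3136) = 1.976514.
In the p-coordinate, Gamma^(alpha) = Gamma^(0) - (alpha/2)*T with Gamma^(0) = (1/2)*g'(p) = -T/2,
so Gamma^(alpha) = -((1+alpha)/2)*T.
alpha = 1, -(1+alpha)/2 = -1.0.
Gamma = -1.0 * 1.976514 = -1.9765

-1.9765


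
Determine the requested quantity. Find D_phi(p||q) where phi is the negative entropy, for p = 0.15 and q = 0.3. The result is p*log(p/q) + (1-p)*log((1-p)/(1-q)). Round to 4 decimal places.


Bregman divergence with negative entropy generator:
D = p*log(p/q) + (1-p)*log((1-p)/(1-q)).
p = 0.15, q = 0.3.
p*log(p/q) = 0.15*log(0.15/0.3) = -0.103972.
(1-p)*log((1-p)/(1-q)) = 0.85*log(0.85/0.7) = 0.165033.
D = -0.103972 + 0.165033 = 0.0611

0.0611


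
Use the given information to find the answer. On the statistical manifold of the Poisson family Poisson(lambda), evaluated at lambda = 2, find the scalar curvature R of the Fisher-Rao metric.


This family has a single free parameter, so its statistical manifold
is 1-dimensional. The Riemann curvature tensor of any 1-dimensional
Riemannian manifold vanishes identically, so R = 0.

0


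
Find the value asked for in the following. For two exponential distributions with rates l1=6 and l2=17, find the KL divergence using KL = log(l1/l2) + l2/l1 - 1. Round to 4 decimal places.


KL divergence for exponential family:
KL = log(l1/l2) + l2/l1 - 1.
log(6/17) = -1.041454.
17/6 = 2.833333.
KL = -1.041454 + 2.833333 - 1 = 0.7919

0.7919


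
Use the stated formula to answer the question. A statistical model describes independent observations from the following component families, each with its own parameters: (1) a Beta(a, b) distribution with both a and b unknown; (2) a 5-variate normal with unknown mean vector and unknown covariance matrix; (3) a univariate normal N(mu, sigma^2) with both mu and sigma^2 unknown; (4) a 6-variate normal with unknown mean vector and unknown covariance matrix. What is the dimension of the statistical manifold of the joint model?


The dimension of a statistical manifold equals the number of free
(independent) real parameters of the model. For a product of independent
blocks the parameter counts add.
- Beta (a, b): 2.
- 5-variate normal: 5 (mean) + 5*6/2 = 15 (symmetric covariance) = 20.
- normal (mu, sigma^2): 2.
- 6-variate normal: 6 (mean) + 6*7/2 = 21 (symmetric covariance) = 27.
Total = 2 + 20 + 2 + 27 = 51.
Dimension = 51

51


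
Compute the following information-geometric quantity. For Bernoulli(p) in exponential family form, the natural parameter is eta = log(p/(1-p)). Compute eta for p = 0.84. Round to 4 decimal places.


Natural parameter for Bernoulli: eta = log(p/(1-p)).
p = 0.84, 1-p = 0.16.
p/(1-p) = 5.25.
eta = log(5.25) = 1.6582

1.6582


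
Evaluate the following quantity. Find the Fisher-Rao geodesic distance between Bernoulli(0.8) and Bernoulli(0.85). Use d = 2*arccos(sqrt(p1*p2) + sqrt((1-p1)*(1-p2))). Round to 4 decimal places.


Geodesic distance on Bernoulli manifold:
d(p1,p2) = 2*arccos(sqrt(p1*p2) + sqrt((1-p1)*(1-p2))).
sqrt(p1*p2) = sqrt(0.8*0.85) = 0.824621.
sqrt((1-p1)*(1-p2)) = sqrt(0.2*0.15) = 0.173205.
arg = 0.824621 + 0.173205 = 0.997826.
d = 2*arccos(0.997826) = 0.1319

0.1319


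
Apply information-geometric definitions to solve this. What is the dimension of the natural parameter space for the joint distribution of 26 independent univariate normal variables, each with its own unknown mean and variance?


Exponential family dimension calculation:
Each univariate normal has two natural parameters (mu/sigma^2 and -1/(2 sigma^2)).
With 26 independent components, dim = 2 * 26 = 52.

52


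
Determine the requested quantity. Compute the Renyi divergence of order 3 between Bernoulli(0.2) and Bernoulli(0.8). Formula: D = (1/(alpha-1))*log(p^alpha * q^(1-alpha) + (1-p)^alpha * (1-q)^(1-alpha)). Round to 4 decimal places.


Renyi divergence of order alpha between Bernoulli distributions:
D = (1/(alpha-1))*log(p^alpha * q^(1-alpha) + (1-p)^alpha * (1-q)^(1-alpha)).
alpha = 3, p = 0.2, q = 0.8.
p^alpha * q^(1-alpha) = 0.2^3 * 0.8^-2 = 0.0125.
(1-p)^alpha * (1-q)^(1-alpha) = 0.8^3 * 0.2^-2 = 12.8.
sum = 0.0125 + 12.8 = 12.8125.
D = (1/2)*log(12.8125) = 1.2752

1.2752


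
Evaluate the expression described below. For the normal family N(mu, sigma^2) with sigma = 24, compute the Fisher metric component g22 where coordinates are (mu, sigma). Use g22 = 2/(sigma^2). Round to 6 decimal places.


For the 2-parameter normal family, the Fisher metric has:
  g11 = 1/sigma^2, g22 = 2/sigma^2.
sigma = 24, sigma^2 = 576.
g22 = 0.003472

0.003472


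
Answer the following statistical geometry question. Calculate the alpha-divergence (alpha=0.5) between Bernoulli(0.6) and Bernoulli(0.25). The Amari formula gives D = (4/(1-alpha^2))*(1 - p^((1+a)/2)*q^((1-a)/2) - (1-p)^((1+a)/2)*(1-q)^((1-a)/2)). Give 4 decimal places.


Amari alpha-divergence:
D = (4/(1-alpha^2))*(1 - p^((1+a)/2)*q^((1-a)/2) - (1-p)^((1+a)/2)*(1-q)^((1-a)/2)).
alpha = 0.5, p = 0.6, q = 0.25.
e1 = (1+alpha)/2 = 0.75, e2 = (1-alpha)/2 = 0.25.
t1 = p^e1 * q^e2 = 0.6^0.75 * 0.25^0.25 = 0.482057.
t2 = (1-p)^e1 * (1-q)^e2 = 0.4^0.75 * 0.75^0.25 = 0.468069.
4/(1-alpha^2) = 5.333333.
D = 5.333333*(1 - 0.482057 - 0.468069) = 0.2660

0.2660


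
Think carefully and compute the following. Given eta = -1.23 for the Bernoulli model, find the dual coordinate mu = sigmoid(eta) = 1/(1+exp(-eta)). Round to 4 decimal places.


Dual coordinate (expectation parameter) for Bernoulli:
mu = 1/(1+exp(-eta)).
eta = -1.23.
exp(-eta) = exp(1.23) = 3.42123.
mu = 1/(1+3.42123) = 0.2262

0.2262


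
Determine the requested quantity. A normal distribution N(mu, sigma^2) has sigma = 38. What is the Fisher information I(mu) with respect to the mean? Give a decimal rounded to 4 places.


The Fisher information for the mean of a normal distribution is I(mu) = 1/sigma^2.
sigma = 38, so sigma^2 = 1444.
I(mu) = 1/1444 = 0.0007

0.0007


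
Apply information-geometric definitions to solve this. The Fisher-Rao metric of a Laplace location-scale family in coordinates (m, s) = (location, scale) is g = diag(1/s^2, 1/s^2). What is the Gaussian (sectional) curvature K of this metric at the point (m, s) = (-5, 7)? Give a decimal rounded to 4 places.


The metric has the form g = (A dm^2 + B ds^2)/s^2 with A = 1, B = 1.
Substitute u = sqrt(A/B)*m: g = B*(du^2 + ds^2)/s^2, i.e. B times the
Poincare upper half-plane metric, which has constant Gaussian curvature -1.
Scaling a 2D metric by a constant c divides the Gaussian curvature by c,
so K = -1/B = -1/(1) = -1.0000 everywhere (the point (m, s) = (-5, 7) is irrelevant:
the curvature is constant).
The requested Gaussian curvature is K = -1.0000.

-1.0000


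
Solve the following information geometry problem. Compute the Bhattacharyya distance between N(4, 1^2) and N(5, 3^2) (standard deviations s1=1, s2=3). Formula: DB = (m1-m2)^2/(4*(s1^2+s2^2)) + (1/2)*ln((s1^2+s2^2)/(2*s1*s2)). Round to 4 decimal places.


Bhattacharyya distance between two Gaussians:
DB = (m1-m2)^2/(4*(s1^2+s2^2)) + (1/2)*ln((s1^2+s2^2)/(2*s1*s2)).
(m1-m2)^2 = (-1)^2 = 1.
s1^2+s2^2 = 1 + 9 = 10.
term1 = 1/40 = 0.025.
term2 = 0.5*ln(10/6.0) = 0.255413.
DB = 0.025 + 0.255413 = 0.2804

0.2804


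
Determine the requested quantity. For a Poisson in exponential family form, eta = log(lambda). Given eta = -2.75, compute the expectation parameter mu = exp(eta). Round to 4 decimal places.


Expectation parameter for Poisson exponential family:
mu = exp(eta).
eta = -2.75.
mu = exp(-2.75) = 0.0639

0.0639


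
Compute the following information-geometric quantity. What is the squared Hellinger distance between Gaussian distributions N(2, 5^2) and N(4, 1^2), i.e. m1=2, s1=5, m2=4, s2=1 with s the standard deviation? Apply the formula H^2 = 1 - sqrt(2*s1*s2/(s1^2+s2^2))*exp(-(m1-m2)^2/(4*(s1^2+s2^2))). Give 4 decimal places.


Squared Hellinger distance for Gaussians:
H^2 = 1 - sqrt(2*s1*s2/(s1^2+s2^2)) * exp(-(m1-m2)^2/(4*(s1^2+s2^2))).
s1^2 = 25, s2^2 = 1, s1^2+s2^2 = 26.
sqrt(2*5*1/(26)) = 0.620174.
(m1-m2)^2 = (-2)^2 = 4.
exp(-4/(4*26)) = exp(-0.038462) = 0.962269.
H^2 = 1 - 0.620174*0.962269 = 0.4032

0.4032


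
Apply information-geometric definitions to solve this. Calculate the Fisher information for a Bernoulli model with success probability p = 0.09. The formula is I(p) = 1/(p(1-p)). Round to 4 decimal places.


For Bernoulli(p), Fisher information is I(p) = 1/(p*(1-p)).
p = 0.09, 1-p = 0.91.
p*(1-p) = 0.0819.
I(p) = 1/0.0819 = 12.2100

12.2100


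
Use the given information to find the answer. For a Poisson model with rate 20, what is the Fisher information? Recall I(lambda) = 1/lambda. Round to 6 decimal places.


Fisher information for Poisson: I(lambda) = 1/lambda.
lambda = 20.
I(lambda) = 1/20 = 0.050000

0.050000


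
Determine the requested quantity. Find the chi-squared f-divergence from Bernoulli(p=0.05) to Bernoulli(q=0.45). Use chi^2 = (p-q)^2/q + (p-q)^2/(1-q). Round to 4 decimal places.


Chi-squared divergence between Bernoulli distributions:
chi^2 = (p-q)^2/q + (p-q)^2/(1-q).
p = 0.05, q = 0.45, p-q = -0.4.
(p-q)^2 = 0.16.
term1 = 0.16/0.45 = 0.355556.
term2 = 0.16/0.55 = 0.290909.
chi^2 = 0.355556 + 0.290909 = 0.6465

0.6465


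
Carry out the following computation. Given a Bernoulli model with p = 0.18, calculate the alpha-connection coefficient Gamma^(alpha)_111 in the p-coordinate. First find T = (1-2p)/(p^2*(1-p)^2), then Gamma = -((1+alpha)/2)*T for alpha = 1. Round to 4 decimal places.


Skewness (Amari-Chentsov) tensor: T = (1-2p)/(p^2*(1-p)^2).
p = 0.18, 1-2p = 0.64, p^2 = 0.0324, (1-p)^2 = 0.6724.
T = 0.64/(0.0324 * 0.6724) = 29.376988.
In the p-coordinate, Gamma^(alpha) = Gamma^(0) - (alpha/2)*T with Gamma^(0) = (1/2)*g'(p) = -T/2,
so Gamma^(alpha) = -((1+alpha)/2)*T.
alpha = 1, -(1+alpha)/2 = -1.0.
Gamma = -1.0 * 29.376988 = -29.3770

-29.3770


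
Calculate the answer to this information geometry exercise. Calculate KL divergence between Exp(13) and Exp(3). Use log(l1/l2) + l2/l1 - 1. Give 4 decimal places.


KL divergence for exponential family:
KL = log(l1/l2) + l2/l1 - 1.
log(13/3) = 1.466337.
3/13 = 0.230769.
KL = 1.466337 + 0.230769 - 1 = 0.6971

0.6971


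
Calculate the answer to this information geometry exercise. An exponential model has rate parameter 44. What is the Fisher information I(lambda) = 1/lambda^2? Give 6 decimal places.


Fisher information for exponential: I(lambda) = 1/lambda^2.
lambda = 44, lambda^2 = 1936.
I = 1/1936 = 0.000517

0.000517


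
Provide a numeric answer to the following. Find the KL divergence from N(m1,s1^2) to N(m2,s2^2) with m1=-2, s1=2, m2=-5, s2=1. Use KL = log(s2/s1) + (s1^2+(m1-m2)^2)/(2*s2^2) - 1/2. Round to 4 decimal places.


KL divergence between normal distributions:
KL = log(s2/s1) + (s1^2 + (m1-m2)^2)/(2*s2^2) - 1/2.
log(1/2) = -0.693147.
(2^2 + (-2--5)^2)/(2*1^2) = (4 + 9)/2 = 6.5.
KL = -0.693147 + 6.5 - 0.5 = 5.3069

5.3069


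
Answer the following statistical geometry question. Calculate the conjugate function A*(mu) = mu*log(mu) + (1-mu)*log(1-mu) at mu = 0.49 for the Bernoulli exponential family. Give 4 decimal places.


Legendre transform for Bernoulli:
A*(mu) = mu*log(mu) + (1-mu)*log(1-mu).
mu = 0.49, 1-mu = 0.51.
mu*log(mu) = 0.49*log(0.49) = -0.349541.
(1-mu)*log(1-mu) = 0.51*log(0.51) = -0.343406.
A* = -0.349541 + -0.343406 = -0.6929

-0.6929


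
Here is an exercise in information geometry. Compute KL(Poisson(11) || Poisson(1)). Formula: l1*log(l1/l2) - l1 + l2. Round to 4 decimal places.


KL divergence for Poisson:
KL = l1*log(l1/l2) - l1 + l2.
l1 = 11, l2 = 1.
log(11/1) = 2.397895.
l1*log(l1/l2) = 11 * 2.397895 = 26.376848.
KL = 26.376848 - 11 + 1 = 16.3768

16.3768


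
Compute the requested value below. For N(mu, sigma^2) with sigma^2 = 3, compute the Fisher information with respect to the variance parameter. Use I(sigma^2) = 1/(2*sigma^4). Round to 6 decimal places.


Fisher information for variance: I(sigma^2) = 1/(2*sigma^4).
sigma^2 = 3, so sigma^4 = 9.
I = 1/(2*9) = 1/18 = 0.055556

0.055556


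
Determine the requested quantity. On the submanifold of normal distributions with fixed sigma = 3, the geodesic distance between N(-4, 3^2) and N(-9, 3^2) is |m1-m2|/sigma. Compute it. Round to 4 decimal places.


On the fixed-variance normal subfamily, geodesic distance = |m1-m2|/sigma.
|-4 - -9| = 5.
sigma = 3.
d = 5/3 = 1.6667

1.6667


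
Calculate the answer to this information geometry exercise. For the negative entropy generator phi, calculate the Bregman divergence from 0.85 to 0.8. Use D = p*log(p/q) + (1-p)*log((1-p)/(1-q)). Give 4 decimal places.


Bregman divergence with negative entropy generator:
D = p*log(p/q) + (1-p)*log((1-p)/(1-q)).
p = 0.85, q = 0.8.
p*log(p/q) = 0.85*log(0.85/0.8) = 0.051531.
(1-p)*log((1-p)/(1-q)) = 0.15*log(0.15/0.2) = -0.043152.
D = 0.051531 + -0.043152 = 0.0084

0.0084


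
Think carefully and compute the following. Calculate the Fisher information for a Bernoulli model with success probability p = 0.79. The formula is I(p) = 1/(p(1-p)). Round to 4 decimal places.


For Bernoulli(p), Fisher information is I(p) = 1/(p*(1-p)).
p = 0.79, 1-p = 0.21.
p*(1-p) = 0.1659.
I(p) = 1/0.1659 = 6.0277

6.0277


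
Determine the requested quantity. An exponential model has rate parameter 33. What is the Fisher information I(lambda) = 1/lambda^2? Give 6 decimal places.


Fisher information for exponential: I(lambda) = 1/lambda^2.
lambda = 33, lambda^2 = 1089.
I = 1/1089 = 0.000918

0.000918


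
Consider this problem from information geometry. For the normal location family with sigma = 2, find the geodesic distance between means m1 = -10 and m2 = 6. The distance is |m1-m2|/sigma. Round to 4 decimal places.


On the fixed-variance normal subfamily, geodesic distance = |m1-m2|/sigma.
|-10 - 6| = 16.
sigma = 2.
d = 16/2 = 8.0000

8.0000


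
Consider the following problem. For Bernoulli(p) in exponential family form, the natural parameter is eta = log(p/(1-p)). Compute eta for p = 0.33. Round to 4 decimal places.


Natural parameter for Bernoulli: eta = log(p/(1-p)).
p = 0.33, 1-p = 0.67.
p/(1-p) = 0.492537.
eta = log(0.492537) = -0.7082

-0.7082


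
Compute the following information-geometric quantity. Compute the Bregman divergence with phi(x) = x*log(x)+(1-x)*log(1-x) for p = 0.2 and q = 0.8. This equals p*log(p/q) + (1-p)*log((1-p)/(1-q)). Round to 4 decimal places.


Bregman divergence with negative entropy generator:
D = p*log(p/q) + (1-p)*log((1-p)/(1-q)).
p = 0.2, q = 0.8.
p*log(p/q) = 0.2*log(0.2/0.8) = -0.277259.
(1-p)*log((1-p)/(1-q)) = 0.8*log(0.8/0.2) = 1.109035.
D = -0.277259 + 1.109035 = 0.8318

0.8318


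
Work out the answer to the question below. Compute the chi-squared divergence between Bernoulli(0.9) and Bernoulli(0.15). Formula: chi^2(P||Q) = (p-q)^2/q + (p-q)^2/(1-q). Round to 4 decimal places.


Chi-squared divergence between Bernoulli distributions:
chi^2 = (p-q)^2/q + (p-q)^2/(1-q).
p = 0.9, q = 0.15, p-q = 0.75.
(p-q)^2 = 0.5625.
term1 = 0.5625/0.15 = 3.75.
term2 = 0.5625/0.85 = 0.661765.
chi^2 = 3.75 + 0.661765 = 4.4118

4.4118


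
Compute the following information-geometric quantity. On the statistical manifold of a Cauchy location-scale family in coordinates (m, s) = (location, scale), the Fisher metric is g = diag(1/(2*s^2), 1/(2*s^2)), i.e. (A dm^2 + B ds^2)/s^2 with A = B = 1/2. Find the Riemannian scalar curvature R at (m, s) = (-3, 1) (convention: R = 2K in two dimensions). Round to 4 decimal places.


The metric has the form g = (A dm^2 + B ds^2)/s^2 with A = 1/2, B = 1/2.
Substitute u = sqrt(A/B)*m: g = B*(du^2 + ds^2)/s^2, i.e. B times the
Poincare upper half-plane metric, which has constant Gaussian curvature -1.
Scaling a 2D metric by a constant c divides the Gaussian curvature by c,
so K = -1/B = -1/(1/2) = -2.0000 everywhere (the point (m, s) = (-3, 1) is irrelevant:
the curvature is constant).
Scalar curvature in dimension 2: R = 2K = -2/(1/2) = -4.0000.

-4.0000


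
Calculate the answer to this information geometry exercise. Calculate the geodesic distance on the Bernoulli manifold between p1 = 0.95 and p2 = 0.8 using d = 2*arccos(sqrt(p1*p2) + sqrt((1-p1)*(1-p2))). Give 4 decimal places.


Geodesic distance on Bernoulli manifold:
d(p1,p2) = 2*arccos(sqrt(p1*p2) + sqrt((1-p1)*(1-p2))).
sqrt(p1*p2) = sqrt(0.95*0.8) = 0.87178.
sqrt((1-p1)*(1-p2)) = sqrt(0.05*0.2) = 0.1.
arg = 0.87178 + 0.1 = 0.97178.
d = 2*arccos(0.97178) = 0.4763

0.4763


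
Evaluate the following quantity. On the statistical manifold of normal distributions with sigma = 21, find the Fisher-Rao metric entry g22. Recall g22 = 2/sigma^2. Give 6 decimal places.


For the 2-parameter normal family, the Fisher metric has:
  g11 = 1/sigma^2, g22 = 2/sigma^2.
sigma = 21, sigma^2 = 441.
g22 = 0.004535

0.004535


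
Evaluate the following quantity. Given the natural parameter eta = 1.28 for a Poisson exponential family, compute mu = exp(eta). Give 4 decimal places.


Expectation parameter for Poisson exponential family:
mu = exp(eta).
eta = 1.28.
mu = exp(1.28) = 3.5966

3.5966


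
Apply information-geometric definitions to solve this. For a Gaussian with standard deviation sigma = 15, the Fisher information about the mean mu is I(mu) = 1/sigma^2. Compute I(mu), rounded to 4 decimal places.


The Fisher information for the mean of a normal distribution is I(mu) = 1/sigma^2.
sigma = 15, so sigma^2 = 225.
I(mu) = 1/225 = 0.0044

0.0044


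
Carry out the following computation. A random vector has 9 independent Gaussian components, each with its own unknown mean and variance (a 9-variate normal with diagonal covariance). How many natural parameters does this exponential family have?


Exponential family dimension calculation:
Each univariate normal has two natural parameters (mu/sigma^2 and -1/(2 sigma^2)).
With 9 independent components, dim = 2 * 9 = 18.

18


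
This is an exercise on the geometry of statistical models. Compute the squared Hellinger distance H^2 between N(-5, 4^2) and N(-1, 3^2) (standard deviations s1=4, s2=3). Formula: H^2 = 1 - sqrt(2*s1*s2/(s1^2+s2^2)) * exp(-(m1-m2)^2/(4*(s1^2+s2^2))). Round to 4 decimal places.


Squared Hellinger distance for Gaussians:
H^2 = 1 - sqrt(2*s1*s2/(s1^2+s2^2)) * exp(-(m1-m2)^2/(4*(s1^2+s2^2))).
s1^2 = 16, s2^2 = 9, s1^2+s2^2 = 25.
sqrt(2*4*3/(25)) = 0.979796.
(m1-m2)^2 = (-4)^2 = 16.
exp(-16/(4*25)) = exp(-0.16) = 0.852144.
H^2 = 1 - 0.979796*0.852144 = 0.1651

0.1651


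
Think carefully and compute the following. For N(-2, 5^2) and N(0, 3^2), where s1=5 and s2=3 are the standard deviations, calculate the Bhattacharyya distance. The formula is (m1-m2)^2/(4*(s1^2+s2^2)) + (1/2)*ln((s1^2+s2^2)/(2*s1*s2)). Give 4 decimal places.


Bhattacharyya distance between two Gaussians:
DB = (m1-m2)^2/(4*(s1^2+s2^2)) + (1/2)*ln((s1^2+s2^2)/(2*s1*s2)).
(m1-m2)^2 = (-2)^2 = 4.
s1^2+s2^2 = 25 + 9 = 34.
term1 = 4/136 = 0.029412.
term2 = 0.5*ln(34/30.0) = 0.062582.
DB = 0.029412 + 0.062582 = 0.0920

0.0920


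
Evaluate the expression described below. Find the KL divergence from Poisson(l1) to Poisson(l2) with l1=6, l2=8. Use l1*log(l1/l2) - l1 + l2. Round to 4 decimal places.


KL divergence for Poisson:
KL = l1*log(l1/l2) - l1 + l2.
l1 = 6, l2 = 8.
log(6/8) = -0.287682.
l1*log(l1/l2) = 6 * -0.287682 = -1.726092.
KL = -1.726092 - 6 + 8 = 0.2739

0.2739


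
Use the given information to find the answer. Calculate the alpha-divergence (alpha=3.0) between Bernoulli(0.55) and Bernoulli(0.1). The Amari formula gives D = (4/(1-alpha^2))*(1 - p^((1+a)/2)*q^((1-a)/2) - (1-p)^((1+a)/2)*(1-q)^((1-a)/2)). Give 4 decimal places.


Amari alpha-divergence:
D = (4/(1-alpha^2))*(1 - p^((1+a)/2)*q^((1-a)/2) - (1-p)^((1+a)/2)*(1-q)^((1-a)/2)).
alpha = 3.0, p = 0.55, q = 0.1.
e1 = (1+alpha)/2 = 2.0, e2 = (1-alpha)/2 = -1.0.
t1 = p^e1 * q^e2 = 0.55^2.0 * 0.1^-1.0 = 3.025.
t2 = (1-p)^e1 * (1-q)^e2 = 0.45^2.0 * 0.9^-1.0 = 0.225.
4/(1-alpha^2) = -0.5.
D = -0.5*(1 - 3.025 - 0.225) = 1.1250

1.1250


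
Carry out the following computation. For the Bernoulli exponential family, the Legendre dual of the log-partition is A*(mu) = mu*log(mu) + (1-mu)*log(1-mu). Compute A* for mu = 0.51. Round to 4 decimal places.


Legendre transform for Bernoulli:
A*(mu) = mu*log(mu) + (1-mu)*log(1-mu).
mu = 0.51, 1-mu = 0.49.
mu*log(mu) = 0.51*log(0.51) = -0.343406.
(1-mu)*log(1-mu) = 0.49*log(0.49) = -0.349541.
A* = -0.343406 + -0.349541 = -0.6929

-0.6929


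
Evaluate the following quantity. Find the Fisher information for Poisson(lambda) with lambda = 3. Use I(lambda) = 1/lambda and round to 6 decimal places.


Fisher information for Poisson: I(lambda) = 1/lambda.
lambda = 3.
I(lambda) = 1/3 = 0.333333

0.333333


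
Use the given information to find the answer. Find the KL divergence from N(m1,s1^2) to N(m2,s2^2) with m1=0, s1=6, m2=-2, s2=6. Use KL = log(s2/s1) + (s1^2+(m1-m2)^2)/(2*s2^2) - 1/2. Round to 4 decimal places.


KL divergence between normal distributions:
KL = log(s2/s1) + (s1^2 + (m1-m2)^2)/(2*s2^2) - 1/2.
log(6/6) = 0.0.
(6^2 + (0--2)^2)/(2*6^2) = (36 + 4)/72 = 0.555556.
KL = 0.0 + 0.555556 - 0.5 = 0.0556

0.0556


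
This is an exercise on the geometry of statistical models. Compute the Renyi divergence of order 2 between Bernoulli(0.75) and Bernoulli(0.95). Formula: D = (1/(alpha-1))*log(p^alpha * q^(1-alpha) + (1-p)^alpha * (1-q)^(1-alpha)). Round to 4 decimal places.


Renyi divergence of order alpha between Bernoulli distributions:
D = (1/(alpha-1))*log(p^alpha * q^(1-alpha) + (1-p)^alpha * (1-q)^(1-alpha)).
alpha = 2, p = 0.75, q = 0.95.
p^alpha * q^(1-alpha) = 0.75^2 * 0.95^-1 = 0.592105.
(1-p)^alpha * (1-q)^(1-alpha) = 0.25^2 * 0.05^-1 = 1.25.
sum = 0.592105 + 1.25 = 1.842105.
D = (1/1)*log(1.842105) = 0.6109

0.6109


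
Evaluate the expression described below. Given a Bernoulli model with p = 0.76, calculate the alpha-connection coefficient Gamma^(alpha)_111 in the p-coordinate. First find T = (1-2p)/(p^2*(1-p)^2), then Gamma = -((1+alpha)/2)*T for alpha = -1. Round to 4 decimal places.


Skewness (Amari-Chentsov) tensor: T = (1-2p)/(p^2*(1-p)^2).
p = 0.76, 1-2p = -0.52, p^2 = 0.5776, (1-p)^2 = 0.0576.
T = -0.52/(0.5776 * 0.0576) = -15.629809.
In the p-coordinate, Gamma^(alpha) = Gamma^(0) - (alpha/2)*T with Gamma^(0) = (1/2)*g'(p) = -T/2,
so Gamma^(alpha) = -((1+alpha)/2)*T.
alpha = -1, -(1+alpha)/2 = 0.0.
Gamma = 0.0 * -15.629809 = 0.0000

0.0000


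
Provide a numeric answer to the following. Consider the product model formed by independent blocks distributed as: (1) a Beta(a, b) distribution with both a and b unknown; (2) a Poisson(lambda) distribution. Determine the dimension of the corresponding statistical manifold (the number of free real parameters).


The dimension of a statistical manifold equals the number of free
(independent) real parameters of the model. For a product of independent
blocks the parameter counts add.
- Beta (a, b): 2.
- Poisson (lambda): 1.
Total = 2 + 1 = 3.
Dimension = 3

3


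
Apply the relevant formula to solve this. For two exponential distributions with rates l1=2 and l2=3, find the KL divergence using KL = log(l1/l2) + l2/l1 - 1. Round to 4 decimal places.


KL divergence for exponential family:
KL = log(l1/l2) + l2/l1 - 1.
log(2/3) = -0.405465.
3/2 = 1.5.
KL = -0.405465 + 1.5 - 1 = 0.0945

0.0945


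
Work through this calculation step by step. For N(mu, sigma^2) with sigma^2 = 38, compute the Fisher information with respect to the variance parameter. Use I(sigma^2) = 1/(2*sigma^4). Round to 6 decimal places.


Fisher information for variance: I(sigma^2) = 1/(2*sigma^4).
sigma^2 = 38, so sigma^4 = 1444.
I = 1/(2*1444) = 1/2888 = 0.000346

0.000346
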